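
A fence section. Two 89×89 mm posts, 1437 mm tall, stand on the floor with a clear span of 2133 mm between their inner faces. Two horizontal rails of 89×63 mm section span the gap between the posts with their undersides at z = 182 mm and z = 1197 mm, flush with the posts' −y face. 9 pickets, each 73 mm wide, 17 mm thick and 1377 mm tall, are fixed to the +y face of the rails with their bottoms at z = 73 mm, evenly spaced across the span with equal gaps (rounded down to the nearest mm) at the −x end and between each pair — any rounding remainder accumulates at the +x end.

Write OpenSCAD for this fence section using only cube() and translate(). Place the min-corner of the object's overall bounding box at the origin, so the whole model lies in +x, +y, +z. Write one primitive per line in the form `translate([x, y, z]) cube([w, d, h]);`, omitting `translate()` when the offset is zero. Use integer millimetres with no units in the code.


cube([89, 89, 1437]);
translate([2222, 0, 0]) cube([89, 89, 1437]);
translate([89, 0, 182]) cube([2133, 89, 63]);
translate([89, 0, 1197]) cube([2133, 89, 63]);
translate([236, 89, 73]) cube([73, 17, 1377]);
translate([456, 89, 73]) cube([73, 17, 1377]);
translate([676, 89, 73]) cube([73, 17, 1377]);
translate([896, 89, 73]) cube([73, 17, 1377]);
translate([1116, 89, 73]) cube([73, 17, 1377]);
translate([1336, 89, 73]) cube([73, 17, 1377]);
translate([1556, 89, 73]) cube([73, 17, 1377]);
translate([1776, 89, 73]) cube([73, 17, 1377]);
translate([1996, 89, 73]) cube([73, 17, 1377]);


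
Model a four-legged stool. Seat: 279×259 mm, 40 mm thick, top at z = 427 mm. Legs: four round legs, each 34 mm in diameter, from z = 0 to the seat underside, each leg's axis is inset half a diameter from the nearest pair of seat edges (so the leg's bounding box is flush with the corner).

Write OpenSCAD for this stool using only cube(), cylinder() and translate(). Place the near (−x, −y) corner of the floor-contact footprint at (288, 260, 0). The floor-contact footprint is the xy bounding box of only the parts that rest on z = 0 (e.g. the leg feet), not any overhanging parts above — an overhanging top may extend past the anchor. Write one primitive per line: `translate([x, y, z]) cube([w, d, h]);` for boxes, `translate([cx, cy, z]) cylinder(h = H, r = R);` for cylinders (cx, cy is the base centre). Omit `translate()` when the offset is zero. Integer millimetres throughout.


// leg_h = 427 - 40 = 387
translate([288, 260, 387]) cube([279, 259, 40]);
translate([305, 277, 0]) cylinder(h = 387, r = 17);
translate([550, 277, 0]) cylinder(h = 387, r = 17);
translate([305, 502, 0]) cylinder(h = 387, r = 17);
translate([550, 502, 0]) cylinder(h = 387, r = 17);


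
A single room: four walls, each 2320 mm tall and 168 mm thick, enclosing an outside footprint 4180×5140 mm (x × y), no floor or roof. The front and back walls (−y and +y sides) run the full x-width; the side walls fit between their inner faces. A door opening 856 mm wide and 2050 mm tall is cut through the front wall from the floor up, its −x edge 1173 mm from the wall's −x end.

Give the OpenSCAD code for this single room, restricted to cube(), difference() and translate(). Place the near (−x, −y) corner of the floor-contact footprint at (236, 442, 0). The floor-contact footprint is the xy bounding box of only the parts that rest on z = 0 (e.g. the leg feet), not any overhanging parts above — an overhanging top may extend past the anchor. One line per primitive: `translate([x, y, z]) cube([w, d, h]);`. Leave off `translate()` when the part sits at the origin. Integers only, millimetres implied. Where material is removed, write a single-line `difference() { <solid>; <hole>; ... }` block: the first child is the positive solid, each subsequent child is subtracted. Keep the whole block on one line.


difference() { translate([236, 442, 0]) cube([4180, 168, 2320]); translate([1409, 442, 0]) cube([856, 168, 2050]); }
translate([236, 5414, 0]) cube([4180, 168, 2320]);
translate([236, 610, 0]) cube([168, 4804, 2320]);
translate([4248, 610, 0]) cube([168, 4804, 2320]);


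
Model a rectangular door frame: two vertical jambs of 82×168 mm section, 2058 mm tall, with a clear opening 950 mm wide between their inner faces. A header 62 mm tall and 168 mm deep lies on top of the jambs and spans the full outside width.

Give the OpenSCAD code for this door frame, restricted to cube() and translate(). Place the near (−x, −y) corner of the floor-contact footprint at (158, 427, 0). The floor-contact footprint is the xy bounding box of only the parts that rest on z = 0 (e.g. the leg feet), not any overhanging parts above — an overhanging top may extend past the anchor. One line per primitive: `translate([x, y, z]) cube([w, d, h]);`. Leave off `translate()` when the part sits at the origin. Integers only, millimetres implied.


translate([158, 427, 0]) cube([82, 168, 2058]);
translate([1190, 427, 0]) cube([82, 168, 2058]);
translate([158, 427, 2058]) cube([1114, 168, 62]);


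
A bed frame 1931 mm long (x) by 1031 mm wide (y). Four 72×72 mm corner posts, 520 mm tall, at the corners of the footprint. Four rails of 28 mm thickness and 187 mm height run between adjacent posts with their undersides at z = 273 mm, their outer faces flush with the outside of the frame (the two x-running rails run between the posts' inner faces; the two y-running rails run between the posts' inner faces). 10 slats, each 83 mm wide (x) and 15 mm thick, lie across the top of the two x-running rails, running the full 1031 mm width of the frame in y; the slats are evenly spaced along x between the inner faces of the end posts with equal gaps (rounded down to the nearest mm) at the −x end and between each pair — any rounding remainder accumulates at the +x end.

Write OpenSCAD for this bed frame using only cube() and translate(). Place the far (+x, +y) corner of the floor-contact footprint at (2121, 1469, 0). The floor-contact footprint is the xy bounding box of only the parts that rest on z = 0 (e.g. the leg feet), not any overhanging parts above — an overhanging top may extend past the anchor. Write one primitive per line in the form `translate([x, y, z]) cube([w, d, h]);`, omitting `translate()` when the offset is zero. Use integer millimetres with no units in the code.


translate([190, 438, 0]) cube([72, 72, 520]);
translate([190, 1397, 0]) cube([72, 72, 520]);
translate([2049, 438, 0]) cube([72, 72, 520]);
translate([2049, 1397, 0]) cube([72, 72, 520]);
translate([262, 438, 273]) cube([1787, 28, 187]);
translate([262, 1441, 273]) cube([1787, 28, 187]);
translate([190, 510, 273]) cube([28, 887, 187]);
translate([2093, 510, 273]) cube([28, 887, 187]);
translate([349, 438, 460]) cube([83, 1031, 15]);
translate([519, 438, 460]) cube([83, 1031, 15]);
translate([689, 438, 460]) cube([83, 1031, 15]);
translate([859, 438, 460]) cube([83, 1031, 15]);
translate([1029, 438, 460]) cube([83, 1031, 15]);
translate([1199, 438, 460]) cube([83, 1031, 15]);
translate([1369, 438, 460]) cube([83, 1031, 15]);
translate([1539, 438, 460]) cube([83, 1031, 15]);
translate([1709, 438, 460]) cube([83, 1031, 15]);
translate([1879, 438, 460]) cube([83, 1031, 15]);


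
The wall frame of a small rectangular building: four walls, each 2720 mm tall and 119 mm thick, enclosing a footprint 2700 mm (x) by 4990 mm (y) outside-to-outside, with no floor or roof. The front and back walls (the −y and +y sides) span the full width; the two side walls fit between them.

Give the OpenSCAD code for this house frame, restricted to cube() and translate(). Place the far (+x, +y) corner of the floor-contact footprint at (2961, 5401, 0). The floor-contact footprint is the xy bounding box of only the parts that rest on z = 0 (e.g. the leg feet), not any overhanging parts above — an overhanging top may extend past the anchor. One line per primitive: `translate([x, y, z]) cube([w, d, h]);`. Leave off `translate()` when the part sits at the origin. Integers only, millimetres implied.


translate([261, 411, 0]) cube([2700, 119, 2720]);
translate([261, 5282, 0]) cube([2700, 119, 2720]);
translate([261, 530, 0]) cube([119, 4752, 2720]);
translate([2842, 530, 0]) cube([119, 4752, 2720]);


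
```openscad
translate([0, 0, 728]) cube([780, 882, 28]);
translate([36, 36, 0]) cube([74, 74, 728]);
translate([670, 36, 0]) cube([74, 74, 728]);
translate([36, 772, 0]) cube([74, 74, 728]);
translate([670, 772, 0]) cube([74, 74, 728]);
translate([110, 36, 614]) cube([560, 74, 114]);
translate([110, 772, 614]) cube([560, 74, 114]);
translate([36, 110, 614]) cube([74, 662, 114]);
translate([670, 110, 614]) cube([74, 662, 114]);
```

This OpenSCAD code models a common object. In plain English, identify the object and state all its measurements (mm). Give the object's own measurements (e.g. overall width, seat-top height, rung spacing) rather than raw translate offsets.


A rectangular dining table. The top is 780×882×28 mm with its upper surface at z = 756 mm. It stands on four 74×74 mm square legs, each inset 36 mm from the nearest pair of top edges, running from the floor to the underside of the top. Four apron rails, 74 mm thick and 114 mm tall, run between adjacent legs with their top edges flush with the underside of the top and their outer faces flush with the legs' outer faces.


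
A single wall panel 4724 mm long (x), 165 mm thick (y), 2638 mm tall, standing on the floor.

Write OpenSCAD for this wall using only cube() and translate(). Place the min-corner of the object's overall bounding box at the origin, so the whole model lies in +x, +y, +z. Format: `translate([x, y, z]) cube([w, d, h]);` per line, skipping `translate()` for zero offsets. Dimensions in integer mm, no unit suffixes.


cube([4724, 165, 2638]);


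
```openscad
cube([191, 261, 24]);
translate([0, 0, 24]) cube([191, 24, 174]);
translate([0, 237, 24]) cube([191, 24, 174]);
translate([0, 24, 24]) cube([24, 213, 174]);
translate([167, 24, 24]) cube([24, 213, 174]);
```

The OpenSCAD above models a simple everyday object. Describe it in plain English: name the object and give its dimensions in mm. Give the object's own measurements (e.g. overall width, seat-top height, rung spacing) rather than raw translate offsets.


An open-topped rectangular box: outside dimensions 191×261×198 mm, with a uniform wall and base thickness of 24 mm. The base is a full 191×261 slab on the floor; four walls sit on top of the base. The front and back walls (the −y and +y sides) span the full width; the two side walls fit between them.


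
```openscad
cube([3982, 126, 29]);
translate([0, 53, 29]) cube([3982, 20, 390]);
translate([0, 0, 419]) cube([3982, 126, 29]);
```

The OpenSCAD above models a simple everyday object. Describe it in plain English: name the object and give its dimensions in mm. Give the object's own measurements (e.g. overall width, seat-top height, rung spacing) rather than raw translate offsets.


An I-beam lying along x, 3982 mm long. Overall section height 448 mm. Two flanges 126 mm wide (y) and 29 mm thick, one on the floor and one at the top; a web 20 mm thick runs between them, centred on the flange width.


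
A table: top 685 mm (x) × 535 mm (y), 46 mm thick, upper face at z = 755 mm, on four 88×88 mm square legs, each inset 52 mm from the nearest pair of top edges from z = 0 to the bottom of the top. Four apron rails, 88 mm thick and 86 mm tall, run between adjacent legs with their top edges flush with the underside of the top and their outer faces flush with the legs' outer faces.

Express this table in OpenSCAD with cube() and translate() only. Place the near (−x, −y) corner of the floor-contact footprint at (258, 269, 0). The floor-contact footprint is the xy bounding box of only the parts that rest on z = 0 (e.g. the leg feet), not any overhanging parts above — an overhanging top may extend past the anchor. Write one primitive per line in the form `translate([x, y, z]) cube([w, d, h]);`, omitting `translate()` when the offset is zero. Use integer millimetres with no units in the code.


translate([206, 217, 709]) cube([685, 535, 46]);
translate([258, 269, 0]) cube([88, 88, 709]);
translate([751, 269, 0]) cube([88, 88, 709]);
translate([258, 612, 0]) cube([88, 88, 709]);
translate([751, 612, 0]) cube([88, 88, 709]);
translate([346, 269, 623]) cube([405, 88, 86]);
translate([346, 612, 623]) cube([405, 88, 86]);
translate([258, 357, 623]) cube([88, 255, 86]);
translate([751, 357, 623]) cube([88, 255, 86]);


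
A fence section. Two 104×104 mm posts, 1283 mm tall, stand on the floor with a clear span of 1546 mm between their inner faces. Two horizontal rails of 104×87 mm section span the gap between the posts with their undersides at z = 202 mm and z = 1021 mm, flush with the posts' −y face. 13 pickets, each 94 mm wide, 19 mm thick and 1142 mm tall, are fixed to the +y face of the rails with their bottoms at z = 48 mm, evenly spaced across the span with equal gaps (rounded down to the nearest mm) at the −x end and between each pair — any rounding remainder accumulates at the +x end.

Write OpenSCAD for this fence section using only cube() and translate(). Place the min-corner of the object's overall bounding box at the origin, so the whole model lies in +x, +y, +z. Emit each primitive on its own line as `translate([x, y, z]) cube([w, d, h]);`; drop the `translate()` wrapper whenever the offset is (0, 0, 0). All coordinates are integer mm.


cube([104, 104, 1283]);
translate([1650, 0, 0]) cube([104, 104, 1283]);
translate([104, 0, 202]) cube([1546, 104, 87]);
translate([104, 0, 1021]) cube([1546, 104, 87]);
translate([127, 104, 48]) cube([94, 19, 1142]);
translate([244, 104, 48]) cube([94, 19, 1142]);
translate([361, 104, 48]) cube([94, 19, 1142]);
translate([478, 104, 48]) cube([94, 19, 1142]);
translate([595, 104, 48]) cube([94, 19, 1142]);
translate([712, 104, 48]) cube([94, 19, 1142]);
translate([829, 104, 48]) cube([94, 19, 1142]);
translate([946, 104, 48]) cube([94, 19, 1142]);
translate([1063, 104, 48]) cube([94, 19, 1142]);
translate([1180, 104, 48]) cube([94, 19, 1142]);
translate([1297, 104, 48]) cube([94, 19, 1142]);
translate([1414, 104, 48]) cube([94, 19, 1142]);
translate([1531, 104, 48]) cube([94, 19, 1142]);


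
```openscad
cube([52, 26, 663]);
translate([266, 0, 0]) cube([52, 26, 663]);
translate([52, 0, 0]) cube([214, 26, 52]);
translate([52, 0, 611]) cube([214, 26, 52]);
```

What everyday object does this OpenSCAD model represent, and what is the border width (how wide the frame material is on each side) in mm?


A picture frame. The border width is 52 mm.

Four thin pieces enclosing a rectangular opening — a picture frame. The two full-height stiles are 663 mm tall; the top rail sits at z = 611 and is 52 mm tall, so the border above the opening is 663 − 611 = 52 mm, matching the stile x-width.


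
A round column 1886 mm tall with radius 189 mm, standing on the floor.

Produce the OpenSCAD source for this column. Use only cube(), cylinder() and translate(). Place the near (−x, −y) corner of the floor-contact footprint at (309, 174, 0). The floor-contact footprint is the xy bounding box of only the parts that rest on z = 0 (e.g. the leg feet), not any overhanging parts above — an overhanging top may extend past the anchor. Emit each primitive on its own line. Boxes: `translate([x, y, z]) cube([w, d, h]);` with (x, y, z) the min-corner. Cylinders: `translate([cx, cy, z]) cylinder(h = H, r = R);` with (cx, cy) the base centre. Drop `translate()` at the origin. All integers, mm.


translate([498, 363, 0]) cylinder(h = 1886, r = 189);


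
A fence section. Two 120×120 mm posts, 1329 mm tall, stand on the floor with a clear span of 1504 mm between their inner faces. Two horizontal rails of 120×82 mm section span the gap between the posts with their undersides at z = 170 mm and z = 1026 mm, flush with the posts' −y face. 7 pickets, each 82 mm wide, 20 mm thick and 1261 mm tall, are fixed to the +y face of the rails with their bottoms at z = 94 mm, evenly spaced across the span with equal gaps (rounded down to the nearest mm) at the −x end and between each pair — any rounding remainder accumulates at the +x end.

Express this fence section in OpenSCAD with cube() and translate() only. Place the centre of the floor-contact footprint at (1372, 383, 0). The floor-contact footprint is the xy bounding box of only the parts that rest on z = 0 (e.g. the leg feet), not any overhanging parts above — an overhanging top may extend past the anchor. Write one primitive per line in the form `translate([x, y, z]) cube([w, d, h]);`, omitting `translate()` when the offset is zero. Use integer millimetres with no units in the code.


translate([500, 323, 0]) cube([120, 120, 1329]);
translate([2124, 323, 0]) cube([120, 120, 1329]);
translate([620, 323, 170]) cube([1504, 120, 82]);
translate([620, 323, 1026]) cube([1504, 120, 82]);
translate([736, 443, 94]) cube([82, 20, 1261]);
translate([934, 443, 94]) cube([82, 20, 1261]);
translate([1132, 443, 94]) cube([82, 20, 1261]);
translate([1330, 443, 94]) cube([82, 20, 1261]);
translate([1528, 443, 94]) cube([82, 20, 1261]);
translate([1726, 443, 94]) cube([82, 20, 1261]);
translate([1924, 443, 94]) cube([82, 20, 1261]);


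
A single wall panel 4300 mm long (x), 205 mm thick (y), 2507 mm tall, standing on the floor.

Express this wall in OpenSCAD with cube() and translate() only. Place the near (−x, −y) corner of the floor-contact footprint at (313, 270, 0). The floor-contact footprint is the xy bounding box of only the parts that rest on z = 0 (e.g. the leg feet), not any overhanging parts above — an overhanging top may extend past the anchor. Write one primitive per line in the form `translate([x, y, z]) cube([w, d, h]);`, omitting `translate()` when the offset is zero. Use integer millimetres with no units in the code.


translate([313, 270, 0]) cube([4300, 205, 2507]);


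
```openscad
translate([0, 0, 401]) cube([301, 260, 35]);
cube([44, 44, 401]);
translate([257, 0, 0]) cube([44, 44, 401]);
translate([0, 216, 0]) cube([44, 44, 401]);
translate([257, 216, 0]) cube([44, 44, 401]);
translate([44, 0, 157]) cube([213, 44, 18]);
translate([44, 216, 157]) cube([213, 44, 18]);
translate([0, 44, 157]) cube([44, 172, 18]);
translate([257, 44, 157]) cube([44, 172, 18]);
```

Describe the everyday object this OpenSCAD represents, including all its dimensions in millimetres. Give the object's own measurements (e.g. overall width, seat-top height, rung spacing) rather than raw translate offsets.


A simple wooden stool: a rectangular seat 301 mm (x) by 260 mm (y), 35 mm thick, top face at z = 436 mm, on four square legs, each 44×44 mm in cross-section. The legs rest on z = 0, each flush with a corner of the seat. Four stretchers, 44 mm wide and 18 mm tall, connect adjacent legs with their undersides at z = 157 mm, each running between the inner faces of the legs it joins and aligned with the legs' outer faces on the other axis.


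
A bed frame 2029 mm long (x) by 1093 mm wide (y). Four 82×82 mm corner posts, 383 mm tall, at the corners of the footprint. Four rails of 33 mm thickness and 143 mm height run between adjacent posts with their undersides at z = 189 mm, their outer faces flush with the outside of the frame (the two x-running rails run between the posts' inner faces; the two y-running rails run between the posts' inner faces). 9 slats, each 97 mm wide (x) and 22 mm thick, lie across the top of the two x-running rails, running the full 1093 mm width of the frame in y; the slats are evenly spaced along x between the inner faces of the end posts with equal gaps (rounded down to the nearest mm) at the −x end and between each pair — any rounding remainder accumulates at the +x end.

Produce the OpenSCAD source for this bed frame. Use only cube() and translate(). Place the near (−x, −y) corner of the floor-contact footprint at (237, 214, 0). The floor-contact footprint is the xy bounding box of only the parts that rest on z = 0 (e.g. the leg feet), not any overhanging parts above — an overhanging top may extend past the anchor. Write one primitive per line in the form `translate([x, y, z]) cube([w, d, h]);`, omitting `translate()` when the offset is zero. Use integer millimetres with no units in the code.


translate([237, 214, 0]) cube([82, 82, 383]);
translate([237, 1225, 0]) cube([82, 82, 383]);
translate([2184, 214, 0]) cube([82, 82, 383]);
translate([2184, 1225, 0]) cube([82, 82, 383]);
translate([319, 214, 189]) cube([1865, 33, 143]);
translate([319, 1274, 189]) cube([1865, 33, 143]);
translate([237, 296, 189]) cube([33, 929, 143]);
translate([2233, 296, 189]) cube([33, 929, 143]);
translate([418, 214, 332]) cube([97, 1093, 22]);
translate([614, 214, 332]) cube([97, 1093, 22]);
translate([810, 214, 332]) cube([97, 1093, 22]);
translate([1006, 214, 332]) cube([97, 1093, 22]);
translate([1202, 214, 332]) cube([97, 1093, 22]);
translate([1398, 214, 332]) cube([97, 1093, 22]);
translate([1594, 214, 332]) cube([97, 1093, 22]);
translate([1790, 214, 332]) cube([97, 1093, 22]);
translate([1986, 214, 332]) cube([97, 1093, 22]);


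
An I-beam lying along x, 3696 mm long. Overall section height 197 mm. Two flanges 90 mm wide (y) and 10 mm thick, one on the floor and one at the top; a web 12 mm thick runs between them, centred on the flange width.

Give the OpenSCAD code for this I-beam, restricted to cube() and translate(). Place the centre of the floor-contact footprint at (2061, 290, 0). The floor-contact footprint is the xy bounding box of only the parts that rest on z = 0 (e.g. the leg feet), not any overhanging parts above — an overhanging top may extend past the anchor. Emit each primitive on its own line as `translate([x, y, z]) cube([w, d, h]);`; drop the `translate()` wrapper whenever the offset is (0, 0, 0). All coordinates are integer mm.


translate([213, 245, 0]) cube([3696, 90, 10]);
translate([213, 284, 10]) cube([3696, 12, 177]);
translate([213, 245, 187]) cube([3696, 90, 10]);


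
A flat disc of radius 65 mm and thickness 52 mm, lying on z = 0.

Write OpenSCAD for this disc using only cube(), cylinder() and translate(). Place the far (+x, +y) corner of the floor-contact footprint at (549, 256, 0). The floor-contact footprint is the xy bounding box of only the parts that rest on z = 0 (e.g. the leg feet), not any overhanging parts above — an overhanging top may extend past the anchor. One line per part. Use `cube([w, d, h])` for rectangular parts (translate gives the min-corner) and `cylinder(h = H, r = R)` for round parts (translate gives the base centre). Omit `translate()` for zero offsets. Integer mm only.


translate([484, 191, 0]) cylinder(h = 52, r = 65);


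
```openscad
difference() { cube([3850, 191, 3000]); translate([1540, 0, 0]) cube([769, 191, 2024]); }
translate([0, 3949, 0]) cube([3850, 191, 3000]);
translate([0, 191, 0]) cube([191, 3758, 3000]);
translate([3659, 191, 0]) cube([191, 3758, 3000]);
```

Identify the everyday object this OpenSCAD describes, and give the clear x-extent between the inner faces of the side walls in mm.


A single room. The interior width is 3468 mm.

Four walls enclosing a rectangle with a door in the front wall — a room. Outside width 3850 minus two 191 mm walls gives 3468 mm.


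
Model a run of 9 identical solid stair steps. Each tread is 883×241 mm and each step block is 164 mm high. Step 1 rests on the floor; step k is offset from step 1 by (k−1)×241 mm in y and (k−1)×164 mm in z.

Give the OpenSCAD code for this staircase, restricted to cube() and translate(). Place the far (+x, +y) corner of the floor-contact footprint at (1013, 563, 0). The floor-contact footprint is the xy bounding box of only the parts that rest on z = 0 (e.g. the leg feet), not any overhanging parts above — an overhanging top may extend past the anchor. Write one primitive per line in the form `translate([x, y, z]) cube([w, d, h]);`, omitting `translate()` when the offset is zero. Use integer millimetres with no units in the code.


translate([130, 322, 0]) cube([883, 241, 164]);
translate([130, 563, 164]) cube([883, 241, 164]);
translate([130, 804, 328]) cube([883, 241, 164]);
translate([130, 1045, 492]) cube([883, 241, 164]);
translate([130, 1286, 656]) cube([883, 241, 164]);
translate([130, 1527, 820]) cube([883, 241, 164]);
translate([130, 1768, 984]) cube([883, 241, 164]);
translate([130, 2009, 1148]) cube([883, 241, 164]);
translate([130, 2250, 1312]) cube([883, 241, 164]);


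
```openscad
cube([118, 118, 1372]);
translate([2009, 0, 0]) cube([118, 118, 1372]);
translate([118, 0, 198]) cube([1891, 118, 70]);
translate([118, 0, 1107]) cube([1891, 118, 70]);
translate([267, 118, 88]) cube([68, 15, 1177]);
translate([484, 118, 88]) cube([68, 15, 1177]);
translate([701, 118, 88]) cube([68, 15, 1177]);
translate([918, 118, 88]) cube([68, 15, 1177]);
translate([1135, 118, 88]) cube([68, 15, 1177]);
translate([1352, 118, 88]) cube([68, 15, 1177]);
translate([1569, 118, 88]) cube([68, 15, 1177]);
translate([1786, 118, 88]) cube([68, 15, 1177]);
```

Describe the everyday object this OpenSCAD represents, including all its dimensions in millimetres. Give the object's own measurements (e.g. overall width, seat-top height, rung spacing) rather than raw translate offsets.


A fence section. Two 118×118 mm posts, 1372 mm tall, stand on the floor with a clear span of 1891 mm between their inner faces. Two horizontal rails of 118×70 mm section span the gap between the posts with their undersides at z = 198 mm and z = 1107 mm, flush with the posts' −y face. 8 pickets, each 68 mm wide, 15 mm thick and 1177 mm tall, are fixed to the +y face of the rails with their bottoms at z = 88 mm, spaced across the span with a 149 mm gap after the −x post and between neighbouring pickets, with 155 mm left before the +x post.


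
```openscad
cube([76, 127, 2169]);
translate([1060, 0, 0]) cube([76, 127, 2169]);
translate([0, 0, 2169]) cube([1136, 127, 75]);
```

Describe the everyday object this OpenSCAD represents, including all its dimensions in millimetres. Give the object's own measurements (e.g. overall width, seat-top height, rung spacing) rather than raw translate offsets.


A door frame. The clear opening is 984 mm wide and 2169 mm high. Two 76 mm wide jambs, 127 mm deep, stand either side of the opening from the floor to the top of the opening. A 75 mm thick head sits across the top of both jambs, spanning the full outside width of the frame.


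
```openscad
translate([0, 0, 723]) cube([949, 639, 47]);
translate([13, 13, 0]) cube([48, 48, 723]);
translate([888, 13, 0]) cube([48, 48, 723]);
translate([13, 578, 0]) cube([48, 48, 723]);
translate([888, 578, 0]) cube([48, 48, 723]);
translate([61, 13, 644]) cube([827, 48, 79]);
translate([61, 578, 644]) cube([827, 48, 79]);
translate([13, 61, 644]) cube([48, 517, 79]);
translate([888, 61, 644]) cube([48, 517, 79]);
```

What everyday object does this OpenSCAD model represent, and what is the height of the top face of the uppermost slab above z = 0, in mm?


A table. The table height is 770 mm.

A 949×639×47 slab sits at z = 723 on four 48 mm square posts — a table. The top surface is at 723 + 47 = 770 mm.


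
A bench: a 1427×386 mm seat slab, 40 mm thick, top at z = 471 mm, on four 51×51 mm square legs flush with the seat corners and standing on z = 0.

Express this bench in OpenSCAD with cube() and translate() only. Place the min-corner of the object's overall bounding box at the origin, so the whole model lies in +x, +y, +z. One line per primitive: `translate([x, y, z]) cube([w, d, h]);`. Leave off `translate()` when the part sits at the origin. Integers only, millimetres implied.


translate([0, 0, 431]) cube([1427, 386, 40]);
cube([51, 51, 431]);
translate([0, 335, 0]) cube([51, 51, 431]);
translate([1376, 0, 0]) cube([51, 51, 431]);
translate([1376, 335, 0]) cube([51, 51, 431]);


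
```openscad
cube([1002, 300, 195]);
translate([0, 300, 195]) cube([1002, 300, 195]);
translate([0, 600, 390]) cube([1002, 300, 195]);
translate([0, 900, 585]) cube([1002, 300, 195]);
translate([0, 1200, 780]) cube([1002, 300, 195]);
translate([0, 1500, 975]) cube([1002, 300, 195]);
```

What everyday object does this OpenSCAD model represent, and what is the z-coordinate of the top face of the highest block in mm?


A staircase. The total rise is 1170 mm.

6 identical blocks, each offset up and back from the previous — a staircase. Each step is 195 mm tall and there are 6 of them, so the total rise is 6 × 195 = 1170 mm.


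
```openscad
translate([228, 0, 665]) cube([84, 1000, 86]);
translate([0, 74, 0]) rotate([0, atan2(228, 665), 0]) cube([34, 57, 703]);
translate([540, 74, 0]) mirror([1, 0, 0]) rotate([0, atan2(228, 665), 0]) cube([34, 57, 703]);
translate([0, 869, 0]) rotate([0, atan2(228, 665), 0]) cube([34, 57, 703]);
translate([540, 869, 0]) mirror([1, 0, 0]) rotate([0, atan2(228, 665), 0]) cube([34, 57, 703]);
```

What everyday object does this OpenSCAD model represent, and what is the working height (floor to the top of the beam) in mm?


A sawhorse. The overall height is 751 mm.

A beam across two mirrored pairs of raked legs — a sawhorse. The beam's underside is at z = 665 (matching the legs' vertical rise in atan2(228, 665)) and the beam is 86 mm tall, so its top is at 665 + 86 = 751 mm. The raked legs top out at the beam's underside, so that is the highest point.


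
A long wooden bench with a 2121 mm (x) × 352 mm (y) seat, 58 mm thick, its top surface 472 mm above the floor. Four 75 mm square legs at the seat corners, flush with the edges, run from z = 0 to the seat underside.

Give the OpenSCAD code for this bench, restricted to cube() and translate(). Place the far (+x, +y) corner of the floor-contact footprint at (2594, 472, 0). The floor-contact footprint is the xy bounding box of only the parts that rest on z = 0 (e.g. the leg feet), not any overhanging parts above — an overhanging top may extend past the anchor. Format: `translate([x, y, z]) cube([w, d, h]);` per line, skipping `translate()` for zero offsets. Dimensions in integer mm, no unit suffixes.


// leg_h = 472 − 58 = 414
translate([473, 120, 414]) cube([2121, 352, 58]);
translate([473, 120, 0]) cube([75, 75, 414]);
translate([473, 397, 0]) cube([75, 75, 414]);
translate([2519, 120, 0]) cube([75, 75, 414]);
translate([2519, 397, 0]) cube([75, 75, 414]);


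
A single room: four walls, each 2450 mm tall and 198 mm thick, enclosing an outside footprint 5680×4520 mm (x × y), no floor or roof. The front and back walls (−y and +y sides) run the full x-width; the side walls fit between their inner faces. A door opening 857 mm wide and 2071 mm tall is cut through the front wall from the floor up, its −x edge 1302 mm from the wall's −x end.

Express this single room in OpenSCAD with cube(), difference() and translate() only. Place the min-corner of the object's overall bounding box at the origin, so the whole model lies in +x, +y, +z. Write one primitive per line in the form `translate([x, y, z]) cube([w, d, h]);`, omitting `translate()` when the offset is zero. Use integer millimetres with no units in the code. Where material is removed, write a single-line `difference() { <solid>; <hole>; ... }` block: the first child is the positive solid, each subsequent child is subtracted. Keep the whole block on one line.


difference() { cube([5680, 198, 2450]); translate([1302, 0, 0]) cube([857, 198, 2071]); }
translate([0, 4322, 0]) cube([5680, 198, 2450]);
translate([0, 198, 0]) cube([198, 4124, 2450]);
translate([5482, 198, 0]) cube([198, 4124, 2450]);


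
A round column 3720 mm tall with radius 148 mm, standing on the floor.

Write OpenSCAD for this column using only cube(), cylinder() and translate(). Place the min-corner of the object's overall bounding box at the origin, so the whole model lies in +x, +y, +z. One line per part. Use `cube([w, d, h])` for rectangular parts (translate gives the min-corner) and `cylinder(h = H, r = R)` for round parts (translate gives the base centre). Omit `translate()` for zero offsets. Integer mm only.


translate([148, 148, 0]) cylinder(h = 3720, r = 148);


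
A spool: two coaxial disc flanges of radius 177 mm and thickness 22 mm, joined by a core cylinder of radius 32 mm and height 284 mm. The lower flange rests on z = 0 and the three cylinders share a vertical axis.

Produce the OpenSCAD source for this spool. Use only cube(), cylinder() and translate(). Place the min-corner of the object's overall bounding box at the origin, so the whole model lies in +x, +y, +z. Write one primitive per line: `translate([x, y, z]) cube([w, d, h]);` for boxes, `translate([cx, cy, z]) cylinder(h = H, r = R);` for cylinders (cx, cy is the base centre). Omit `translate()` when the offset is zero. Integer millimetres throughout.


translate([177, 177, 0]) cylinder(h = 22, r = 177);
translate([177, 177, 22]) cylinder(h = 284, r = 32);
translate([177, 177, 306]) cylinder(h = 22, r = 177);


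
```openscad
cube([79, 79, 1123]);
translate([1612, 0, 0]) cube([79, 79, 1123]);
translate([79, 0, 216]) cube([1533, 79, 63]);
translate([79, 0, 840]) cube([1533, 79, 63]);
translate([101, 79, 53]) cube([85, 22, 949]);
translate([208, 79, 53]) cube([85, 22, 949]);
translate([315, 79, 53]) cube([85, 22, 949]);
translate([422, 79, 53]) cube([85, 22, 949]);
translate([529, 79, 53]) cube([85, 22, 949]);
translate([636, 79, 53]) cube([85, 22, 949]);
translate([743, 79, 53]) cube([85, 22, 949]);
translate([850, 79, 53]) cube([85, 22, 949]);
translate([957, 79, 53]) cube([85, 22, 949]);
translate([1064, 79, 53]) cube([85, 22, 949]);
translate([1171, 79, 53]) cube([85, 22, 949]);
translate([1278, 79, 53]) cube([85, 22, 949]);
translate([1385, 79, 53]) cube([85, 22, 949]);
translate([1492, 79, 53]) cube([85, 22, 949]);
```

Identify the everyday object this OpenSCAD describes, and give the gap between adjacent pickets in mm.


A fence section. The picket gap is 22 mm.

Two posts, two rails, 14 pickets — a fence section. Span 1533 mm holds 14 pickets of 85 mm with 15 equal gaps: ⌊(1533 − 14·85) / 15⌋ = 22 mm.


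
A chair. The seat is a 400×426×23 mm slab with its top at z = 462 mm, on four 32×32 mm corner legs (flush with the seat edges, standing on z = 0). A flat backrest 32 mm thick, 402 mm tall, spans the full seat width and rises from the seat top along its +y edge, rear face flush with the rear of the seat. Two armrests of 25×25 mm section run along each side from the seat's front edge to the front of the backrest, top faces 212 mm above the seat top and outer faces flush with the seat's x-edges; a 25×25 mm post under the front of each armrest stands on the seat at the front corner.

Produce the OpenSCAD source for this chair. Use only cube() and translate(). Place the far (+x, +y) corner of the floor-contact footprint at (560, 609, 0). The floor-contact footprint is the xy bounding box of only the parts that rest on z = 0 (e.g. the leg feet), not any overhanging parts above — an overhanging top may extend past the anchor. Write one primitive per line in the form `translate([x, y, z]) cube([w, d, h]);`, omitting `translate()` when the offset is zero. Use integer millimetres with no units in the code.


// leg_h = 462 - 23 = 439
// arm post h = 212 - 25 = 187
translate([160, 183, 439]) cube([400, 426, 23]);
translate([160, 183, 0]) cube([32, 32, 439]);
translate([528, 183, 0]) cube([32, 32, 439]);
translate([160, 577, 0]) cube([32, 32, 439]);
translate([528, 577, 0]) cube([32, 32, 439]);
translate([160, 577, 462]) cube([400, 32, 402]);
translate([160, 183, 649]) cube([25, 394, 25]);
translate([535, 183, 649]) cube([25, 394, 25]);
translate([160, 183, 462]) cube([25, 25, 187]);
translate([535, 183, 462]) cube([25, 25, 187]);


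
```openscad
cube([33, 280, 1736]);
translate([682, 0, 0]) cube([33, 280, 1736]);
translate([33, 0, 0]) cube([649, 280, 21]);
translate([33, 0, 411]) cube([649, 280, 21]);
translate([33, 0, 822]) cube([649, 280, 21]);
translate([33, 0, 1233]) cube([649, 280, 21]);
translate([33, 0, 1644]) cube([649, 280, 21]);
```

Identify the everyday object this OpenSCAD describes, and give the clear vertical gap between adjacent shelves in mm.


A bookshelf. The clear shelf gap is 390 mm.

Two tall side panels with 5 horizontal boards between them — a bookshelf. The first two shelf undersides are at z = 0 and z = 411; with shelf thickness 21, the clear gap is 411 − 0 − 21 = 390 mm.


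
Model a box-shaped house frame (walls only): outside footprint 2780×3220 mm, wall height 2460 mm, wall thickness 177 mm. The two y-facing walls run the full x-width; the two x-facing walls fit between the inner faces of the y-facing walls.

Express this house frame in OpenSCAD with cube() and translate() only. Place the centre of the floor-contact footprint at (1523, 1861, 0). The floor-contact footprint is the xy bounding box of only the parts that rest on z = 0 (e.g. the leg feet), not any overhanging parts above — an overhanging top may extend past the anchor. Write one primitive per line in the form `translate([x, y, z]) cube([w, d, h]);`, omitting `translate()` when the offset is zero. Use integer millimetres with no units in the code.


translate([133, 251, 0]) cube([2780, 177, 2460]);
translate([133, 3294, 0]) cube([2780, 177, 2460]);
translate([133, 428, 0]) cube([177, 2866, 2460]);
translate([2736, 428, 0]) cube([177, 2866, 2460]);


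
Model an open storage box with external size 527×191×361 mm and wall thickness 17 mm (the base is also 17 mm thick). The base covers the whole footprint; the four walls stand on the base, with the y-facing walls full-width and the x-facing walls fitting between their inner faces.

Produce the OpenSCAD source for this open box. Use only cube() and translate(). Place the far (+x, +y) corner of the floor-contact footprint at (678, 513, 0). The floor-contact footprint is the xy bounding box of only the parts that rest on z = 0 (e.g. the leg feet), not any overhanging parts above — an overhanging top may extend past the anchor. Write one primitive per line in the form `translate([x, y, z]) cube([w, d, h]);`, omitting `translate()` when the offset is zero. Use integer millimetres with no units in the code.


translate([151, 322, 0]) cube([527, 191, 17]);
translate([151, 322, 17]) cube([527, 17, 344]);
translate([151, 496, 17]) cube([527, 17, 344]);
translate([151, 339, 17]) cube([17, 157, 344]);
translate([661, 339, 17]) cube([17, 157, 344]);


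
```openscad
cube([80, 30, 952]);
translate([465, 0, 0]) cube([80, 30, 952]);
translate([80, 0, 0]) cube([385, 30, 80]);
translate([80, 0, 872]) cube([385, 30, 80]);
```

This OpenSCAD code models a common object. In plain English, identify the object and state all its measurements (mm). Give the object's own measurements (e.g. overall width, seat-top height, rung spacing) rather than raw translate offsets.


A rectangular picture frame lying in the x–z plane (depth along y). The opening is 385 mm wide (x) by 792 mm tall (z), surrounded by a border 80 mm wide on all four sides. The frame is 30 mm deep and is made of two full-height vertical stiles with two horizontal rails fitted between them.


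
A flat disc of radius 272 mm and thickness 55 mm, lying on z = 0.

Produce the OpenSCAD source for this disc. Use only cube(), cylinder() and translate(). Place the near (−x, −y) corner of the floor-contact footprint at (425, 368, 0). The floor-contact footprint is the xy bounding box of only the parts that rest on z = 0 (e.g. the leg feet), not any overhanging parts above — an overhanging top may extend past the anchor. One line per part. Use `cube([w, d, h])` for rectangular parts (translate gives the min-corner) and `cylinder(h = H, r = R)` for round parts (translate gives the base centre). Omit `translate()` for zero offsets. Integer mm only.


translate([697, 640, 0]) cylinder(h = 55, r = 272);


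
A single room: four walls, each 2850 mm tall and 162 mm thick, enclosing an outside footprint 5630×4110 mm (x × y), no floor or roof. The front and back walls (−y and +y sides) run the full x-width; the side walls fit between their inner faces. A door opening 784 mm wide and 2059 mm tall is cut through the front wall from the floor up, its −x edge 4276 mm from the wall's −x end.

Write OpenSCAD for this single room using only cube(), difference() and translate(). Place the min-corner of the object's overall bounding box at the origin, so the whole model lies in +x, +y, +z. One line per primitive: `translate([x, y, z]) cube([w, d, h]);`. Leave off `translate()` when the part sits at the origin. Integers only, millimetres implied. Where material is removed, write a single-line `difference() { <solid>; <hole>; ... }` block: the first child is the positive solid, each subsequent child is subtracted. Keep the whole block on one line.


difference() { cube([5630, 162, 2850]); translate([4276, 0, 0]) cube([784, 162, 2059]); }
translate([0, 3948, 0]) cube([5630, 162, 2850]);
translate([0, 162, 0]) cube([162, 3786, 2850]);
translate([5468, 162, 0]) cube([162, 3786, 2850]);
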